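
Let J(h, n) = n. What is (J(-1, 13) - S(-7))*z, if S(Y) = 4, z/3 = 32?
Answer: 864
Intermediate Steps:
z = 96 (z = 3*32 = 96)
(J(-1, 13) - S(-7))*z = (13 - 1*4)*96 = (13 - 4)*96 = 9*96 = 864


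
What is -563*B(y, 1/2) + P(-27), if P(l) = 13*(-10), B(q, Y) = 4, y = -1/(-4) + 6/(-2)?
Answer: -2382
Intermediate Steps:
y = -11/4 (y = -1*(-¼) + 6*(-½) = ¼ - 3 = -11/4 ≈ -2.7500)
P(l) = -130
-563*B(y, 1/2) + P(-27) = -563*4 - 130 = -2252 - 130 = -2382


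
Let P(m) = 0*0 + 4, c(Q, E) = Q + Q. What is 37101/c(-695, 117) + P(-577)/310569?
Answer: -11522414909/431690910 ≈ -26.691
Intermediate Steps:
c(Q, E) = 2*Q
P(m) = 4 (P(m) = 0 + 4 = 4)
37101/c(-695, 117) + P(-577)/310569 = 37101/((2*(-695))) + 4/310569 = 37101/(-1390) + 4*(1/310569) = 37101*(-1/1390) + 4/310569 = -37101/1390 + 4/310569 = -11522414909/431690910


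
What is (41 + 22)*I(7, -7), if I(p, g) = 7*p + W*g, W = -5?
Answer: 5292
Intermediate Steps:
I(p, g) = -5*g + 7*p (I(p, g) = 7*p - 5*g = -5*g + 7*p)
(41 + 22)*I(7, -7) = (41 + 22)*(-5*(-7) + 7*7) = 63*(35 + 49) = 63*84 = 5292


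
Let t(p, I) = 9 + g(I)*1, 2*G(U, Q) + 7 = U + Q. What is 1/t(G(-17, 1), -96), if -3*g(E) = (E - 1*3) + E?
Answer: 1/74 ≈ 0.013514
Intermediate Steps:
g(E) = 1 - 2*E/3 (g(E) = -((E - 1*3) + E)/3 = -((E - 3) + E)/3 = -((-3 + E) + E)/3 = -(-3 + 2*E)/3 = 1 - 2*E/3)
G(U, Q) = -7/2 + Q/2 + U/2 (G(U, Q) = -7/2 + (U + Q)/2 = -7/2 + (Q + U)/2 = -7/2 + (Q/2 + U/2) = -7/2 + Q/2 + U/2)
t(p, I) = 10 - 2*I/3 (t(p, I) = 9 + (1 - 2*I/3)*1 = 9 + (1 - 2*I/3) = 10 - 2*I/3)
1/t(G(-17, 1), -96) = 1/(10 - 2/3*(-96)) = 1/(10 + 64) = 1/74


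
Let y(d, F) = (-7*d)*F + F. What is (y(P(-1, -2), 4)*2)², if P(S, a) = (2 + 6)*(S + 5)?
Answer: 3182656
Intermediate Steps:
P(S, a) = 40 + 8*S (P(S, a) = 8*(5 + S) = 40 + 8*S)
y(d, F) = F - 7*F*d (y(d, F) = -7*F*d + F = F - 7*F*d)
(y(P(-1, -2), 4)*2)² = ((4*(1 - 7*(40 + 8*(-1))))*2)² = ((4*(1 - 7*(40 - 8)))*2)² = ((4*(1 - 7*32))*2)² = ((4*(1 - 224))*2)² = ((4*(-223))*2)² = (-892*2)² = (-1784)² = 3182656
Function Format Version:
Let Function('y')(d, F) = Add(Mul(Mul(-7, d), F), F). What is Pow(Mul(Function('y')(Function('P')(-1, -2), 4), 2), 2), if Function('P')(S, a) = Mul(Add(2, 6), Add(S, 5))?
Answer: 3182656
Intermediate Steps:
Function('P')(S, a) = Add(40, Mul(8, S)) (Function('P')(S, a) = Mul(8, Add(5, S)) = Add(40, Mul(8, S)))
Function('y')(d, F) = Add(F, Mul(-7, F, d)) (Function('y')(d, F) = Add(Mul(-7, F, d), F) = Add(F, Mul(-7, F, d)))
Pow(Mul(Function('y')(Function('P')(-1, -2), 4), 2), 2) = Pow(Mul(Mul(4, Add(1, Mul(-7, Add(40, Mul(8, -1))))), 2), 2) = Pow(Mul(Mul(4, Add(1, Mul(-7, Add(40, -8)))), 2), 2) = Pow(Mul(Mul(4, Add(1, Mul(-7, 32))), 2), 2) = Pow(Mul(Mul(4, Add(1, -224)), 2), 2) = Pow(Mul(Mul(4, -223), 2), 2) = Pow(Mul(-892, 2), 2) = Pow(-1784, 2) = 3182656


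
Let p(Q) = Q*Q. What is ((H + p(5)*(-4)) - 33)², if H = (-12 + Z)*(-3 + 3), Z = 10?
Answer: 17689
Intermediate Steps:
H = 0 (H = (-12 + 10)*(-3 + 3) = -2*0 = 0)
p(Q) = Q²
((H + p(5)*(-4)) - 33)² = ((0 + 5²*(-4)) - 33)² = ((0 + 25*(-4)) - 33)² = ((0 - 100) - 33)² = (-100 - 33)² = (-133)² = 17689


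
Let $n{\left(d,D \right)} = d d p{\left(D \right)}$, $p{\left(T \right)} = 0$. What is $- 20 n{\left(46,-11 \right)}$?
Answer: $0$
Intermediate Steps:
$n{\left(d,D \right)} = 0$ ($n{\left(d,D \right)} = d d 0 = d^{2} \cdot 0 = 0$)
$- 20 n{\left(46,-11 \right)} = \left(-20\right) 0 = 0$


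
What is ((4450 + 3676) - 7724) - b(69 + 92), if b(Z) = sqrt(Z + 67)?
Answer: 402 - 2*sqrt(57) ≈ 386.90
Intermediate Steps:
b(Z) = sqrt(67 + Z)
((4450 + 3676) - 7724) - b(69 + 92) = ((4450 + 3676) - 7724) - sqrt(67 + (69 + 92)) = (8126 - 7724) - sqrt(67 + 161) = 402 - sqrt(228) = 402 - 2*sqrt(57)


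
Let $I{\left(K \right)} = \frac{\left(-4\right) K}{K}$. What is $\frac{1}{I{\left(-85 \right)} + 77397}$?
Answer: $\frac{1}{77393} \approx 1.2921 \cdot 10^{-5}$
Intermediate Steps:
$I{\left(K \right)} = -4$
$\frac{1}{I{\left(-85 \right)} + 77397} = \frac{1}{-4 + 77397} = \frac{1}{77393}$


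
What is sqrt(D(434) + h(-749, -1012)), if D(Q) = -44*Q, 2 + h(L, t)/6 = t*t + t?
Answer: 2*sqrt(1529921) ≈ 2473.8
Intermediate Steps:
h(L, t) = -12 + 6*t + 6*t**2 (h(L, t) = -12 + 6*(t*t + t) = -12 + 6*(t**2 + t) = -12 + 6*(t + t**2) = -12 + (6*t + 6*t**2) = -12 + 6*t + 6*t**2)
sqrt(D(434) + h(-749, -1012)) = sqrt(-44*434 + (-12 + 6*(-1012) + 6*(-1012)**2)) = sqrt(-19096 + (-12 - 6072 + 6*1024144)) = sqrt(-19096 + (-12 - 6072 + 6144864)) = sqrt(-19096 + 6138780) = sqrt(6119684) = 2*sqrt(1529921)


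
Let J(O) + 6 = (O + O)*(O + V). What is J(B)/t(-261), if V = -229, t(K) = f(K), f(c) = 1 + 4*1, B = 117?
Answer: -26214/5 ≈ -5242.8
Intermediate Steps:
f(c) = 5 (f(c) = 1 + 4 = 5)
t(K) = 5
J(O) = -6 + 2*O*(-229 + O) (J(O) = -6 + (O + O)*(O - 229) = -6 + (2*O)*(-229 + O) = -6 + 2*O*(-229 + O))
J(B)/t(-261) = (-6 - 458*117 + 2*117**2)/5 = (-6 - 53586 + 2*13689)*(1/5) = (-6 - 53586 + 27378)*(1/5) = -26214*1/5 = -26214/5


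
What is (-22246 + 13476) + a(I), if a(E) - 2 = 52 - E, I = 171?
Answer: -8887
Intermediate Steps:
a(E) = 54 - E (a(E) = 2 + (52 - E) = 54 - E)
(-22246 + 13476) + a(I) = (-22246 + 13476) + (54 - 1*171) = -8770 + (54 - 171) = -8770 - 117 = -8887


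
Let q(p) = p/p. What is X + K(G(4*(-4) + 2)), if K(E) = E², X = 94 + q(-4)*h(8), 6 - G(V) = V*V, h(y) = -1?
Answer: 36193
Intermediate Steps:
q(p) = 1
G(V) = 6 - V² (G(V) = 6 - V*V = 6 - V²)
X = 93 (X = 94 + 1*(-1) = 94 - 1 = 93)
X + K(G(4*(-4) + 2)) = 93 + (6 - (4*(-4) + 2)²)² = 93 + (6 - (-16 + 2)²)² = 93 + (6 - 1*(-14)²)² = 93 + (6 - 1*196)² = 93 + (6 - 196)² = 93 + (-190)² = 93 + 36100 = 36193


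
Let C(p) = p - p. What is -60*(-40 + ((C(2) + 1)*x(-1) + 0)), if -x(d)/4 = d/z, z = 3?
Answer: 2320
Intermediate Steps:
x(d) = -4*d/3
C(p) = 0
-60*(-40 + ((C(2) + 1)*x(-1) + 0)) = -60*(-40 + ((0 + 1)*(-4/3*(-1)) + 0)) = -60*(-40 + (1*(4/3) + 0)) = -60*(-40 + (4/3 + 0)) = -60*(-40 + 4/3) = -60*(-116/3) = 2320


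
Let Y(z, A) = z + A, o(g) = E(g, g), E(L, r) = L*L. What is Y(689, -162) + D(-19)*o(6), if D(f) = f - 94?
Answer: -3541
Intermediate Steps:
E(L, r) = L²
D(f) = -94 + f
o(g) = g²
Y(z, A) = A + z
Y(689, -162) + D(-19)*o(6) = (-162 + 689) + (-94 - 19)*6² = 527 - 113*36 = 527 - 4068 = -3541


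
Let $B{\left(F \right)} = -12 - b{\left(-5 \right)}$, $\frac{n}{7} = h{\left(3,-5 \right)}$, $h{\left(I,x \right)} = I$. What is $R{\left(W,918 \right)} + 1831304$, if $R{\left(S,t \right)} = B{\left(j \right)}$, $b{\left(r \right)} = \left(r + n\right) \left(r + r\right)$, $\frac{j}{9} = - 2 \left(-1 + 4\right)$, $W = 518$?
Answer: $1831452$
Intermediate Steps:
$n = 21$ ($n = 7 \cdot 3 = 21$)
$j = -54$ ($j = 9 \left(- 2 \left(-1 + 4\right)\right) = 9 \left(\left(-2\right) 3\right) = 9 \left(-6\right) = -54$)
$b{\left(r \right)} = 2 r \left(21 + r\right)$ ($b{\left(r \right)} = \left(r + 21\right) \left(r + r\right) = \left(21 + r\right) 2 r = 2 r \left(21 + r\right)$)
$B{\left(F \right)} = 148$ ($B{\left(F \right)} = -12 - 2 \left(-5\right) \left(21 - 5\right) = -12 - 2 \left(-5\right) 16 = -12 - -160 = -12 + 160 = 148$)
$R{\left(S,t \right)} = 148$
$R{\left(W,918 \right)} + 1831304 = 148 + 1831304 = 1831452$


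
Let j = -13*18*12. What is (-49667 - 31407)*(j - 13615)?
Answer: 1331478302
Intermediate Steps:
j = -2808 (j = -234*12 = -2808)
(-49667 - 31407)*(j - 13615) = (-49667 - 31407)*(-2808 - 13615) = -81074*(-16423) = 1331478302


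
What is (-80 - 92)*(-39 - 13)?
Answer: 8944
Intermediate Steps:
(-80 - 92)*(-39 - 13) = -172*(-52) = 8944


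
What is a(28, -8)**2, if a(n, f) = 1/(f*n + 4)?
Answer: 1/48400 ≈ 2.0661e-5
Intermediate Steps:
a(n, f) = 1/(4 + f*n)
a(28, -8)**2 = (1/(4 - 8*28))**2 = (1/(4 - 224))**2 = (1/(-220))**2 = (-1/220)**2 = 1/48400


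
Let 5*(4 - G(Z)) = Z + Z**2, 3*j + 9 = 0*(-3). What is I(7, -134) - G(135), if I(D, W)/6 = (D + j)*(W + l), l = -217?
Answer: -4756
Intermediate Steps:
j = -3 (j = -3 + (0*(-3))/3 = -3 + (1/3)*0 = -3 + 0 = -3)
I(D, W) = 6*(-217 + W)*(-3 + D) (I(D, W) = 6*((D - 3)*(W - 217)) = 6*((-3 + D)*(-217 + W)) = 6*((-217 + W)*(-3 + D)) = 6*(-217 + W)*(-3 + D))
G(Z) = 4 - Z/5 - Z**2/5 (G(Z) = 4 - (Z + Z**2)/5 = 4 + (-Z/5 - Z**2/5) = 4 - Z/5 - Z**2/5)
I(7, -134) - G(135) = (3906 - 1302*7 - 18*(-134) + 6*7*(-134)) - (4 - 1/5*135 - 1/5*135**2) = (3906 - 9114 + 2412 - 5628) - (4 - 27 - 1/5*18225) = -8424 - (4 - 27 - 3645) = -8424 - 1*(-3668) = -8424 + 3668 = -4756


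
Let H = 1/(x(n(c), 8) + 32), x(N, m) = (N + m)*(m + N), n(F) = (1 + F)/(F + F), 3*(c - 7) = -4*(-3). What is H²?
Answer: 14641/161493264 ≈ 9.0660e-5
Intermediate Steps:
c = 11 (c = 7 + (-4*(-3))/3 = 7 + (⅓)*12 = 7 + 4 = 11)
n(F) = (1 + F)/(2*F) (n(F) = (1 + F)/((2*F)) = (1 + F)*(1/(2*F)) = (1 + F)/(2*F))
x(N, m) = (N + m)² (x(N, m) = (N + m)*(N + m) = (N + m)²)
H = 121/12708 (H = 1/(((½)*(1 + 11)/11 + 8)² + 32) = 1/(((½)*(1/11)*12 + 8)² + 32) = 1/((6/11 + 8)² + 32) = 1/((94/11)² + 32) = 1/(8836/121 + 32) = 1/(12708/121) = 121/12708 ≈ 0.0095216)
H² = (121/12708)² = 14641/161493264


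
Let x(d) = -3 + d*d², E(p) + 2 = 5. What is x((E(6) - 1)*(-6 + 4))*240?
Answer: -16080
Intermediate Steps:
E(p) = 3 (E(p) = -2 + 5 = 3)
x(d) = -3 + d³
x((E(6) - 1)*(-6 + 4))*240 = (-3 + ((3 - 1)*(-6 + 4))³)*240 = (-3 + (2*(-2))³)*240 = (-3 + (-4)³)*240 = (-3 - 64)*240 = -67*240 = -16080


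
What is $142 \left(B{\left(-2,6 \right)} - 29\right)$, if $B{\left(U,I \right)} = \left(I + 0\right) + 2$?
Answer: $-2982$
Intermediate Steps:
$B{\left(U,I \right)} = 2 + I$ ($B{\left(U,I \right)} = I + 2 = 2 + I$)
$142 \left(B{\left(-2,6 \right)} - 29\right) = 142 \left(\left(2 + 6\right) - 29\right) = 142 \left(8 - 29\right) = 142 \left(-21\right) = -2982$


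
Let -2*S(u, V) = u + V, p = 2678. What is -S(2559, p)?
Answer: 5237/2 ≈ 2618.5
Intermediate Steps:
S(u, V) = -V/2 - u/2 (S(u, V) = -(u + V)/2 = -(V + u)/2 = -V/2 - u/2)
-S(2559, p) = -(-½*2678 - ½*2559) = -(-1339 - 2559/2) = -1*(-5237/2) = 5237/2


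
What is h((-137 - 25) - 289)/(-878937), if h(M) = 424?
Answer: -424/878937 ≈ -0.00048240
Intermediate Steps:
h((-137 - 25) - 289)/(-878937) = 424/(-878937) = 424*(-1/878937) = -424/878937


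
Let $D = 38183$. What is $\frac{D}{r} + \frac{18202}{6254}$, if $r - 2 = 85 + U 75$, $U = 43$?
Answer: $\frac{149540753}{10356624} \approx 14.439$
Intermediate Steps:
$r = 3312$ ($r = 2 + \left(85 + 43 \cdot 75\right) = 2 + \left(85 + 3225\right) = 2 + 3310 = 3312$)
$\frac{D}{r} + \frac{18202}{6254} = \frac{38183}{3312} + \frac{18202}{6254} = 38183 \cdot \frac{1}{3312} + 18202 \cdot \frac{1}{6254} = \frac{38183}{3312} + \frac{9101}{3127} = \frac{149540753}{10356624}$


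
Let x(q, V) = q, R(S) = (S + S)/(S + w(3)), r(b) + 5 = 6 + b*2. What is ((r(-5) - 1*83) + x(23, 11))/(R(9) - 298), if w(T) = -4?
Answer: 15/64 ≈ 0.23438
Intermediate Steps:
r(b) = 1 + 2*b (r(b) = -5 + (6 + b*2) = -5 + (6 + 2*b) = 1 + 2*b)
R(S) = 2*S/(-4 + S) (R(S) = (S + S)/(S - 4) = (2*S)/(-4 + S) = 2*S/(-4 + S))
((r(-5) - 1*83) + x(23, 11))/(R(9) - 298) = (((1 + 2*(-5)) - 1*83) + 23)/(2*9/(-4 + 9) - 298) = (((1 - 10) - 83) + 23)/(2*9/5 - 298) = ((-9 - 83) + 23)/(2*9*(⅕) - 298) = (-92 + 23)/(18/5 - 298) = -69/(-1472/5) = -69*(-5/1472) = 15/64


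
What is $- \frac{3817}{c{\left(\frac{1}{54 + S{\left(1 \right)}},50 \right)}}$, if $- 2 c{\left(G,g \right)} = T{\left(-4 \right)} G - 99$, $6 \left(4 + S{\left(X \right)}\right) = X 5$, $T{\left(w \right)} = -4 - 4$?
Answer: $- \frac{2328370}{30243} \approx -76.989$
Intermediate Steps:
$T{\left(w \right)} = -8$ ($T{\left(w \right)} = -4 - 4 = -8$)
$S{\left(X \right)} = -4 + \frac{5 X}{6}$ ($S{\left(X \right)} = -4 + \frac{X 5}{6} = -4 + \frac{5 X}{6}$)
$c{\left(G,g \right)} = \frac{99}{2} + 4 G$ ($c{\left(G,g \right)} = - \frac{- 8 G - 99}{2} = - \frac{-99 - 8 G}{2} = \frac{99}{2} + 4 G$)
$- \frac{3817}{c{\left(\frac{1}{54 + S{\left(1 \right)}},50 \right)}} = - \frac{3817}{\frac{99}{2} + \frac{4}{54 + \left(-4 + \frac{5}{6} \cdot 1\right)}} = - \frac{3817}{\frac{99}{2} + \frac{4}{54 + \left(-4 + \frac{5}{6}\right)}} = - \frac{3817}{\frac{99}{2} + \frac{4}{54 - \frac{19}{6}}} = - \frac{3817}{\frac{99}{2} + \frac{4}{\frac{305}{6}}} = - \frac{3817}{\frac{99}{2} + 4 \cdot \frac{6}{305}} = - \frac{3817}{\frac{99}{2} + \frac{24}{305}} = - \frac{3817}{\frac{30243}{610}} = \left(-3817\right) \frac{610}{30243} = - \frac{2328370}{30243}$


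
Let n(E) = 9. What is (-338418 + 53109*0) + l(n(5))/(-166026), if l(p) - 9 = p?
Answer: -9364364481/27671 ≈ -3.3842e+5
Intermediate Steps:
l(p) = 9 + p
(-338418 + 53109*0) + l(n(5))/(-166026) = (-338418 + 53109*0) + (9 + 9)/(-166026) = (-338418 + 0) + 18*(-1/166026) = -338418 - 3/27671 = -9364364481/27671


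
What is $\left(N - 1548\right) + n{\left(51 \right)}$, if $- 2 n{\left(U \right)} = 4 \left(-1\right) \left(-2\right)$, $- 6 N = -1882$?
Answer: $- \frac{3715}{3} \approx -1238.3$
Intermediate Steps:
$N = \frac{941}{3}$ ($N = \left(- \frac{1}{6}\right) \left(-1882\right) = \frac{941}{3} \approx 313.67$)
$n{\left(U \right)} = -4$ ($n{\left(U \right)} = - \frac{4 \left(-1\right) \left(-2\right)}{2} = - \frac{\left(-4\right) \left(-2\right)}{2} = \left(- \frac{1}{2}\right) 8 = -4$)
$\left(N - 1548\right) + n{\left(51 \right)} = \left(\frac{941}{3} - 1548\right) - 4 = - \frac{3703}{3} - 4 = - \frac{3715}{3}$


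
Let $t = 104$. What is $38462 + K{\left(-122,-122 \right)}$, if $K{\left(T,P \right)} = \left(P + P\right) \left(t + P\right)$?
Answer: $42854$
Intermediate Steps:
$K{\left(T,P \right)} = 2 P \left(104 + P\right)$ ($K{\left(T,P \right)} = \left(P + P\right) \left(104 + P\right) = 2 P \left(104 + P\right)$)
$38462 + K{\left(-122,-122 \right)} = 38462 + 2 \left(-122\right) \left(104 - 122\right) = 38462 + 2 \left(-122\right) \left(-18\right) = 38462 + 4392 = 42854$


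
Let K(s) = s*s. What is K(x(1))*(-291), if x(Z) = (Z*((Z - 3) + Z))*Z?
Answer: -291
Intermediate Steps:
x(Z) = Z²*(-3 + 2*Z) (x(Z) = (Z*((-3 + Z) + Z))*Z = (Z*(-3 + 2*Z))*Z = Z²*(-3 + 2*Z))
K(s) = s²
K(x(1))*(-291) = (1²*(-3 + 2*1))²*(-291) = (1*(-3 + 2))²*(-291) = (1*(-1))²*(-291) = (-1)²*(-291) = 1*(-291) = -291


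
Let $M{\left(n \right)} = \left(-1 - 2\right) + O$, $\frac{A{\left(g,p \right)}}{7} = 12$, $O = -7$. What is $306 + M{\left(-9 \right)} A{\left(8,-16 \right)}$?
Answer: $-534$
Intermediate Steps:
$A{\left(g,p \right)} = 84$ ($A{\left(g,p \right)} = 7 \cdot 12 = 84$)
$M{\left(n \right)} = -10$ ($M{\left(n \right)} = \left(-1 - 2\right) - 7 = -3 - 7 = -10$)
$306 + M{\left(-9 \right)} A{\left(8,-16 \right)} = 306 - 840 = -534$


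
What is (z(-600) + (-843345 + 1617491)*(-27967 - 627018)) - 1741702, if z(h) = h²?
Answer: -507055399512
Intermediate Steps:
(z(-600) + (-843345 + 1617491)*(-27967 - 627018)) - 1741702 = ((-600)² + (-843345 + 1617491)*(-27967 - 627018)) - 1741702 = (360000 + 774146*(-654985)) - 1741702 = (360000 - 507054017810) - 1741702 = -507053657810 - 1741702 = -507055399512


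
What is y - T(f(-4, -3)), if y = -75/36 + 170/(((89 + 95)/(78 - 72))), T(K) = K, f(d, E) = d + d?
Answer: 3163/276 ≈ 11.460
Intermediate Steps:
f(d, E) = 2*d
y = 955/276 (y = -75*1/36 + 170/((184/6)) = -25/12 + 170/((184*(⅙))) = -25/12 + 170/(92/3) = -25/12 + 170*(3/92) = -25/12 + 255/46 = 955/276 ≈ 3.4601)
y - T(f(-4, -3)) = 955/276 - 2*(-4) = 955/276 - 1*(-8) = 955/276 + 8 = 3163/276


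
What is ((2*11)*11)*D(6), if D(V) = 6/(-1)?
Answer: -1452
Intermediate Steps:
D(V) = -6 (D(V) = 6*(-1) = -6)
((2*11)*11)*D(6) = ((2*11)*11)*(-6) = (22*11)*(-6) = 242*(-6) = -1452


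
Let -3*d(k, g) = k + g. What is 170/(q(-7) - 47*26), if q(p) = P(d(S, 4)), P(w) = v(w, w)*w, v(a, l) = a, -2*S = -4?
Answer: -85/609 ≈ -0.13957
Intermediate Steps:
S = 2 (S = -1/2*(-4) = 2)
d(k, g) = -g/3 - k/3 (d(k, g) = -(k + g)/3 = -(g + k)/3 = -g/3 - k/3)
P(w) = w**2 (P(w) = w*w = w**2)
q(p) = 4 (q(p) = (-1/3*4 - 1/3*2)**2 = (-4/3 - 2/3)**2 = (-2)**2 = 4)
170/(q(-7) - 47*26) = 170/(4 - 47*26) = 170/(4 - 1222) = 170/(-1218) = 170*(-1/1218) = -85/609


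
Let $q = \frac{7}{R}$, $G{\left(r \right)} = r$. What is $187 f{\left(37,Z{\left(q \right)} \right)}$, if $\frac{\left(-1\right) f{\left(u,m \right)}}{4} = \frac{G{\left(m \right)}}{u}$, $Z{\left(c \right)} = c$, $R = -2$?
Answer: $\frac{2618}{37} \approx 70.757$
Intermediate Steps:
$q = - \frac{7}{2}$ ($q = \frac{7}{-2} = 7 \left(- \frac{1}{2}\right) = - \frac{7}{2} \approx -3.5$)
$f{\left(u,m \right)} = - \frac{4 m}{u}$ ($f{\left(u,m \right)} = - 4 \frac{m}{u} = - \frac{4 m}{u}$)
$187 f{\left(37,Z{\left(q \right)} \right)} = 187 \left(\left(-4\right) \left(- \frac{7}{2}\right) \frac{1}{37}\right) = 187 \cdot \frac{14}{37} = \frac{2618}{37}$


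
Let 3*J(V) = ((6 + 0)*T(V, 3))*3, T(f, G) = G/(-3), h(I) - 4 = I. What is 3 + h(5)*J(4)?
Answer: -51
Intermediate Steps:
h(I) = 4 + I
T(f, G) = -G/3 (T(f, G) = G*(-⅓) = -G/3)
J(V) = -6 (J(V) = (((6 + 0)*(-⅓*3))*3)/3 = ((6*(-1))*3)/3 = (-6*3)/3 = (⅓)*(-18) = -6)
3 + h(5)*J(4) = 3 + (4 + 5)*(-6) = 3 + 9*(-6) = 3 - 54 = -51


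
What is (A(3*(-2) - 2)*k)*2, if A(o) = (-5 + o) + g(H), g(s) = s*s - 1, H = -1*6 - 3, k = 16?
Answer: 2144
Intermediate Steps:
H = -9 (H = -6 - 3 = -9)
g(s) = -1 + s² (g(s) = s² - 1 = -1 + s²)
A(o) = 75 + o (A(o) = (-5 + o) + (-1 + (-9)²) = (-5 + o) + (-1 + 81) = (-5 + o) + 80 = 75 + o)
(A(3*(-2) - 2)*k)*2 = ((75 + (3*(-2) - 2))*16)*2 = ((75 + (-6 - 2))*16)*2 = ((75 - 8)*16)*2 = (67*16)*2 = 1072*2 = 2144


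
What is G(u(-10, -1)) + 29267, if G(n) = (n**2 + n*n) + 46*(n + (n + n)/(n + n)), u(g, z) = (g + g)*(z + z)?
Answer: 34353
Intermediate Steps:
u(g, z) = 4*g*z (u(g, z) = (2*g)*(2*z) = 4*g*z)
G(n) = 46 + 2*n**2 + 46*n (G(n) = (n**2 + n**2) + 46*(n + (2*n)/((2*n))) = 2*n**2 + 46*(n + (2*n)*(1/(2*n))) = 2*n**2 + 46*(n + 1) = 2*n**2 + 46*(1 + n) = 2*n**2 + (46 + 46*n) = 46 + 2*n**2 + 46*n)
G(u(-10, -1)) + 29267 = (46 + 2*(4*(-10)*(-1))**2 + 46*(4*(-10)*(-1))) + 29267 = (46 + 2*40**2 + 46*40) + 29267 = (46 + 2*1600 + 1840) + 29267 = (46 + 3200 + 1840) + 29267 = 5086 + 29267 = 34353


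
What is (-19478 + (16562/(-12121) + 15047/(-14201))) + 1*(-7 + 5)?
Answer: -3353516234729/172130321 ≈ -19482.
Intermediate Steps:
(-19478 + (16562/(-12121) + 15047/(-14201))) + 1*(-7 + 5) = (-19478 + (16562*(-1/12121) + 15047*(-1/14201))) + 1*(-2) = (-19478 + (-16562/12121 - 15047/14201)) - 2 = (-19478 - 417581649/172130321) - 2 = -3353171974087/172130321 - 2 = -3353516234729/172130321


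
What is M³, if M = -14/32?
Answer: -343/4096 ≈ -0.083740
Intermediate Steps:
M = -7/16 (M = -14*1/32 = -7/16 ≈ -0.43750)
M³ = (-7/16)³ = -343/4096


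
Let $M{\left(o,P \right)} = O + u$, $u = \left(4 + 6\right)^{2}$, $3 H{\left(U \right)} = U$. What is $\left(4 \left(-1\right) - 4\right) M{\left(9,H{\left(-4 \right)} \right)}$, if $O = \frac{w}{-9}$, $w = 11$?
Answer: $- \frac{7112}{9} \approx -790.22$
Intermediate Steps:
$H{\left(U \right)} = \frac{U}{3}$
$O = - \frac{11}{9}$ ($O = \frac{11}{-9} = 11 \left(- \frac{1}{9}\right) = - \frac{11}{9} \approx -1.2222$)
$u = 100$ ($u = 10^{2} = 100$)
$M{\left(o,P \right)} = \frac{889}{9}$ ($M{\left(o,P \right)} = - \frac{11}{9} + 100 = \frac{889}{9}$)
$\left(4 \left(-1\right) - 4\right) M{\left(9,H{\left(-4 \right)} \right)} = \left(4 \left(-1\right) - 4\right) \frac{889}{9} = \left(-4 - 4\right) \frac{889}{9} = \left(-8\right) \frac{889}{9} = - \frac{7112}{9}$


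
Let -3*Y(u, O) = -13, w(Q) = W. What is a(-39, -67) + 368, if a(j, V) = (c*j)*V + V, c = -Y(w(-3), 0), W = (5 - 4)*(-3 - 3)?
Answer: -11022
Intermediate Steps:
W = -6 (W = 1*(-6) = -6)
w(Q) = -6
Y(u, O) = 13/3 (Y(u, O) = -⅓*(-13) = 13/3)
c = -13/3 (c = -1*13/3 = -13/3 ≈ -4.3333)
a(j, V) = V - 13*V*j/3 (a(j, V) = (-13*j/3)*V + V = -13*V*j/3 + V = V - 13*V*j/3)
a(-39, -67) + 368 = (⅓)*(-67)*(3 - 13*(-39)) + 368 = (⅓)*(-67)*(3 + 507) + 368 = (⅓)*(-67)*510 + 368 = -11390 + 368 = -11022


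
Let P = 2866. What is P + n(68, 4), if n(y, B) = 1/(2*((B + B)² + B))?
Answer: 389777/136 ≈ 2866.0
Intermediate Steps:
n(y, B) = 1/(2*B + 8*B²) (n(y, B) = 1/(2*((2*B)² + B)) = 1/(2*(4*B² + B)) = 1/(2*(B + 4*B²)) = 1/(2*B + 8*B²))
P + n(68, 4) = 2866 + (½)/(4*(1 + 4*4)) = 2866 + (½)*(¼)/(1 + 16) = 2866 + (½)*(¼)/17 = 2866 + (½)*(¼)*(1/17) = 2866 + 1/136 = 389777/136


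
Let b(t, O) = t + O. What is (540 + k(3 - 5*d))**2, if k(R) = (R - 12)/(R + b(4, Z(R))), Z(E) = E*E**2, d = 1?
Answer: 2647129/9 ≈ 2.9413e+5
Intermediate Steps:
Z(E) = E**3
b(t, O) = O + t
k(R) = (-12 + R)/(4 + R + R**3) (k(R) = (R - 12)/(R + (R**3 + 4)) = (-12 + R)/(R + (4 + R**3)) = (-12 + R)/(4 + R + R**3))
(540 + k(3 - 5*d))**2 = (540 + (-12 + (3 - 5*1))/(4 + (3 - 5*1) + (3 - 5*1)**3))**2 = (540 + (-12 + (3 - 5))/(4 + (3 - 5) + (3 - 5)**3))**2 = (540 + (-12 - 2)/(4 - 2 + (-2)**3))**2 = (540 - 14/(4 - 2 - 8))**2 = (540 - 14/(-6))**2 = (540 - 1/6*(-14))**2 = (540 + 7/3)**2 = (1627/3)**2 = 2647129/9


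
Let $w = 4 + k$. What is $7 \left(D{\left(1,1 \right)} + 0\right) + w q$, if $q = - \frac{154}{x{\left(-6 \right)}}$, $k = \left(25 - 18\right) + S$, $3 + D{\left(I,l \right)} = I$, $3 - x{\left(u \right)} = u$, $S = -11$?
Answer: $-14$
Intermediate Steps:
$x{\left(u \right)} = 3 - u$
$D{\left(I,l \right)} = -3 + I$
$k = -4$ ($k = \left(25 - 18\right) - 11 = 7 - 11 = -4$)
$q = - \frac{154}{9}$ ($q = - \frac{154}{3 - -6} = - \frac{154}{3 + 6} = - \frac{154}{9} \approx -17.111$)
$w = 0$ ($w = 4 - 4 = 0$)
$7 \left(D{\left(1,1 \right)} + 0\right) + w q = 7 \left(\left(-3 + 1\right) + 0\right) + 0 \left(- \frac{154}{9}\right) = 7 \left(-2 + 0\right) + 0 = 7 \left(-2\right) + 0 = -14 + 0 = -14$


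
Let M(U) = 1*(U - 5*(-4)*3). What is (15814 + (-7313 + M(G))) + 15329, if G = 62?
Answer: 23952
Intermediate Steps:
M(U) = 60 + U (M(U) = 1*(U + 20*3) = 1*(U + 60) = 1*(60 + U) = 60 + U)
(15814 + (-7313 + M(G))) + 15329 = (15814 + (-7313 + (60 + 62))) + 15329 = (15814 + (-7313 + 122)) + 15329 = (15814 - 7191) + 15329 = 8623 + 15329 = 23952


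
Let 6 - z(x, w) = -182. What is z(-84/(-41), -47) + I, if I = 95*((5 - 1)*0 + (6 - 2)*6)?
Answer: 2468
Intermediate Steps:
z(x, w) = 188 (z(x, w) = 6 - 1*(-182) = 6 + 182 = 188)
I = 2280 (I = 95*(4*0 + 4*6) = 95*(0 + 24) = 95*24 = 2280)
z(-84/(-41), -47) + I = 188 + 2280 = 2468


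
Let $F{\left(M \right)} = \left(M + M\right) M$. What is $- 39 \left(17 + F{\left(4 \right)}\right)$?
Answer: $-1911$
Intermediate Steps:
$F{\left(M \right)} = 2 M^{2}$ ($F{\left(M \right)} = 2 M M = 2 M^{2}$)
$- 39 \left(17 + F{\left(4 \right)}\right) = - 39 \left(17 + 2 \cdot 4^{2}\right) = - 39 \left(17 + 2 \cdot 16\right) = - 39 \left(17 + 32\right) = \left(-39\right) 49 = -1911$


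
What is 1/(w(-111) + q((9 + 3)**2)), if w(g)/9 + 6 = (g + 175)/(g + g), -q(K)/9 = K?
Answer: -37/50046 ≈ -0.00073932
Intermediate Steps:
q(K) = -9*K
w(g) = -54 + 9*(175 + g)/(2*g) (w(g) = -54 + 9*((g + 175)/(g + g)) = -54 + 9*((175 + g)/((2*g))) = -54 + 9*((175 + g)*(1/(2*g))) = -54 + 9*((175 + g)/(2*g)) = -54 + 9*(175 + g)/(2*g))
1/(w(-111) + q((9 + 3)**2)) = 1/((9/2)*(175 - 11*(-111))/(-111) - 9*(9 + 3)**2) = 1/((9/2)*(-1/111)*(175 + 1221) - 9*12**2) = 1/((9/2)*(-1/111)*1396 - 9*144) = 1/(-2094/37 - 1296) = 1/(-50046/37) = -37/50046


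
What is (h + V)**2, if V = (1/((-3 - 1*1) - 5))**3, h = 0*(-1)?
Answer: 1/531441 ≈ 1.8817e-6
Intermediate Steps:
h = 0
V = -1/729 (V = (1/((-3 - 1) - 5))**3 = (1/(-4 - 5))**3 = (1/(-9))**3 = (-1/9)**3 = -1/729 ≈ -0.0013717)
(h + V)**2 = (0 - 1/729)**2 = (-1/729)**2 = 1/531441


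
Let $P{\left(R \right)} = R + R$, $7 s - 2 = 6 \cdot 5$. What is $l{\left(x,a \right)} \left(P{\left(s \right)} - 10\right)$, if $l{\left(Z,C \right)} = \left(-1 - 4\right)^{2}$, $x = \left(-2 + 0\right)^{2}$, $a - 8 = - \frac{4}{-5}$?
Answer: $- \frac{150}{7} \approx -21.429$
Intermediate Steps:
$s = \frac{32}{7}$ ($s = \frac{2}{7} + \frac{6 \cdot 5}{7} = \frac{2}{7} + \frac{1}{7} \cdot 30 = \frac{2}{7} + \frac{30}{7} = \frac{32}{7} \approx 4.5714$)
$P{\left(R \right)} = 2 R$
$a = \frac{44}{5}$ ($a = 8 - \frac{4}{-5} = 8 - - \frac{4}{5} = 8 + \frac{4}{5} = \frac{44}{5} \approx 8.8$)
$x = 4$ ($x = \left(-2\right)^{2} = 4$)
$l{\left(Z,C \right)} = 25$ ($l{\left(Z,C \right)} = \left(-5\right)^{2} = 25$)
$l{\left(x,a \right)} \left(P{\left(s \right)} - 10\right) = 25 \left(2 \cdot \frac{32}{7} - 10\right) = 25 \left(\frac{64}{7} - 10\right) = 25 \left(- \frac{6}{7}\right) = - \frac{150}{7}$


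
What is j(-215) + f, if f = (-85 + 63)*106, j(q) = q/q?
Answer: -2331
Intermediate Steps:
j(q) = 1
f = -2332 (f = -22*106 = -2332)
j(-215) + f = 1 - 2332 = -2331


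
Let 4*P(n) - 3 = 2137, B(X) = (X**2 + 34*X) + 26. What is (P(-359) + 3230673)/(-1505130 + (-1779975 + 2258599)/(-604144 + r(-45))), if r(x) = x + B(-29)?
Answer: -244080605508/113695322333 ≈ -2.1468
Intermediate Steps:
B(X) = 26 + X**2 + 34*X
r(x) = -119 + x (r(x) = x + (26 + (-29)**2 + 34*(-29)) = x + (26 + 841 - 986) = x - 119 = -119 + x)
P(n) = 535 (P(n) = 3/4 + (1/4)*2137 = 3/4 + 2137/4 = 535)
(P(-359) + 3230673)/(-1505130 + (-1779975 + 2258599)/(-604144 + r(-45))) = (535 + 3230673)/(-1505130 + (-1779975 + 2258599)/(-604144 + (-119 - 45))) = 3231208/(-1505130 + 478624/(-604144 - 164)) = 3231208/(-1505130 + 478624/(-604308)) = 3231208/(-1505130 + 478624*(-1/604308)) = 3231208/(-1505130 - 119656/151077) = 3231208/(-227390644666/151077) = 3231208*(-151077/227390644666) = -244080605508/113695322333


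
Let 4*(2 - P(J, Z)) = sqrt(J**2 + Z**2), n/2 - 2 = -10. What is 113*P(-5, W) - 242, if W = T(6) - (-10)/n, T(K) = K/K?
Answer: -16 - 113*sqrt(1609)/32 ≈ -157.65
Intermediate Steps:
n = -16 (n = 4 + 2*(-10) = 4 - 20 = -16)
T(K) = 1
W = 3/8 (W = 1 - (-10)/(-16) = 1 - (-10)*(-1)/16 = 1 - 1*5/8 = 1 - 5/8 = 3/8 ≈ 0.37500)
P(J, Z) = 2 - sqrt(J**2 + Z**2)/4
113*P(-5, W) - 242 = 113*(2 - sqrt((-5)**2 + (3/8)**2)/4) - 242 = 113*(2 - sqrt(25 + 9/64)/4) - 242 = 113*(2 - sqrt(1609)/32) - 242 = (226 - 113*sqrt(1609)/32) - 242 = -16 - 113*sqrt(1609)/32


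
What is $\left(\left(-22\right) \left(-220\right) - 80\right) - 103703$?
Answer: $-98943$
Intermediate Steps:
$\left(\left(-22\right) \left(-220\right) - 80\right) - 103703 = \left(4840 - 80\right) - 103703 = 4760 - 103703 = -98943$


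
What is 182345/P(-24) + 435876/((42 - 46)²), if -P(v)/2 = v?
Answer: 1489973/48 ≈ 31041.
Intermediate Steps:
P(v) = -2*v
182345/P(-24) + 435876/((42 - 46)²) = 182345/((-2*(-24))) + 435876/((42 - 46)²) = 182345/48 + 435876/((-4)²) = 182345*(1/48) + 435876/16 = 182345/48 + 435876*(1/16) = 182345/48 + 108969/4 = 1489973/48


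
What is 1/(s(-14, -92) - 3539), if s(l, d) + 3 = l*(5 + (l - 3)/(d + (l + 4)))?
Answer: -3/10843 ≈ -0.00027668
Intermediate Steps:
s(l, d) = -3 + l*(5 + (-3 + l)/(4 + d + l)) (s(l, d) = -3 + l*(5 + (l - 3)/(d + (l + 4))) = -3 + l*(5 + (-3 + l)/(d + (4 + l))) = -3 + l*(5 + (-3 + l)/(4 + d + l)))
1/(s(-14, -92) - 3539) = 1/((-12 - 3*(-92) + 6*(-14)² + 14*(-14) + 5*(-92)*(-14))/(4 - 92 - 14) - 3539) = 1/((-12 + 276 + 6*196 - 196 + 6440)/(-102) - 3539) = 1/(-(-12 + 276 + 1176 - 196 + 6440)/102 - 3539) = 1/(-1/102*7684 - 3539) = 1/(-226/3 - 3539) = 1/(-10843/3) = -3/10843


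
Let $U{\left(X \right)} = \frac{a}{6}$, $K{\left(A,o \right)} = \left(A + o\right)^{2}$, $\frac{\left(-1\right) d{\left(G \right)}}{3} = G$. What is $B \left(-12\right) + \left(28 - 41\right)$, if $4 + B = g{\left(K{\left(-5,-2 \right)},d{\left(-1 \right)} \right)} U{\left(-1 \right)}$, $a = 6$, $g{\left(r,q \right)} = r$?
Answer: $-553$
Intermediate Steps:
$d{\left(G \right)} = - 3 G$
$U{\left(X \right)} = 1$ ($U{\left(X \right)} = \frac{6}{6} = 6 \cdot \frac{1}{6} = 1$)
$B = 45$ ($B = -4 + \left(-5 - 2\right)^{2} \cdot 1 = -4 + \left(-7\right)^{2} \cdot 1 = -4 + 49 \cdot 1 = -4 + 49 = 45$)
$B \left(-12\right) + \left(28 - 41\right) = 45 \left(-12\right) + \left(28 - 41\right) = -540 + \left(28 - 41\right) = -540 - 13 = -553$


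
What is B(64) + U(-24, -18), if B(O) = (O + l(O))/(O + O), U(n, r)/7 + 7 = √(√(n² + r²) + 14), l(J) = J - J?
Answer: -97/2 + 14*√11 ≈ -2.0673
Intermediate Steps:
l(J) = 0
U(n, r) = -49 + 7*√(14 + √(n² + r²)) (U(n, r) = -49 + 7*√(√(n² + r²) + 14) = -49 + 7*√(14 + √(n² + r²)))
B(O) = ½ (B(O) = (O + 0)/(O + O) = O/((2*O)) = O*(1/(2*O)) = ½)
B(64) + U(-24, -18) = ½ + (-49 + 7*√(14 + √((-24)² + (-18)²))) = ½ + (-49 + 7*√(14 + √(576 + 324))) = ½ + (-49 + 7*√(14 + √900)) = ½ + (-49 + 7*√(14 + 30)) = ½ + (-49 + 7*√44) = ½ + (-49 + 7*(2*√11)) = ½ + (-49 + 14*√11) = -97/2 + 14*√11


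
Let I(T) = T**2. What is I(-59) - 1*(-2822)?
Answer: 6303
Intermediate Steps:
I(-59) - 1*(-2822) = (-59)**2 - 1*(-2822) = 3481 + 2822 = 6303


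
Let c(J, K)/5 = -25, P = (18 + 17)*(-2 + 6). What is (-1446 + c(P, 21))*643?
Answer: -1010153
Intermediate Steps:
P = 140 (P = 35*4 = 140)
c(J, K) = -125 (c(J, K) = 5*(-25) = -125)
(-1446 + c(P, 21))*643 = (-1446 - 125)*643 = -1571*643 = -1010153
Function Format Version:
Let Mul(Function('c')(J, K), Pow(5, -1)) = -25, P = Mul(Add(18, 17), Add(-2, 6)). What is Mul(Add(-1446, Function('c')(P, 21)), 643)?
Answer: -1010153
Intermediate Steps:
P = 140 (P = Mul(35, 4) = 140)
Function('c')(J, K) = -125 (Function('c')(J, K) = Mul(5, -25) = -125)
Mul(Add(-1446, Function('c')(P, 21)), 643) = Mul(Add(-1446, -125), 643) = Mul(-1571, 643) = -1010153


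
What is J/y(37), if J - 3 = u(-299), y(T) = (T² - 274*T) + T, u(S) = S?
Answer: 2/59 ≈ 0.033898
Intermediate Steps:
y(T) = T² - 273*T
J = -296 (J = 3 - 299 = -296)
J/y(37) = -296*1/(37*(-273 + 37)) = -296/(37*(-236)) = -296/(-8732) = -296*(-1/8732) = 2/59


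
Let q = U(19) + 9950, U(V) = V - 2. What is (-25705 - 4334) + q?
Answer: -20072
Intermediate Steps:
U(V) = -2 + V
q = 9967 (q = (-2 + 19) + 9950 = 17 + 9950 = 9967)
(-25705 - 4334) + q = (-25705 - 4334) + 9967 = -30039 + 9967 = -20072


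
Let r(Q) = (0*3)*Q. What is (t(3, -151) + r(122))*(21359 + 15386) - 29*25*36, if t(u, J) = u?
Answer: 84135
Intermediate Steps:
r(Q) = 0 (r(Q) = 0*Q = 0)
(t(3, -151) + r(122))*(21359 + 15386) - 29*25*36 = (3 + 0)*(21359 + 15386) - 29*25*36 = 3*36745 - 725*36 = 110235 - 1*26100 = 110235 - 26100 = 84135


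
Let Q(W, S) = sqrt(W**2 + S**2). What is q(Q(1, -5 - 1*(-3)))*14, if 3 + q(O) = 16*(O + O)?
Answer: -42 + 448*sqrt(5) ≈ 959.76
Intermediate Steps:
Q(W, S) = sqrt(S**2 + W**2)
q(O) = -3 + 32*O (q(O) = -3 + 16*(O + O) = -3 + 16*(2*O) = -3 + 32*O)
q(Q(1, -5 - 1*(-3)))*14 = (-3 + 32*sqrt((-5 - 1*(-3))**2 + 1**2))*14 = (-3 + 32*sqrt((-5 + 3)**2 + 1))*14 = (-3 + 32*sqrt((-2)**2 + 1))*14 = (-3 + 32*sqrt(4 + 1))*14 = (-3 + 32*sqrt(5))*14 = -42 + 448*sqrt(5)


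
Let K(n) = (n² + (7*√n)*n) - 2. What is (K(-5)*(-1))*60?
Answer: -1380 + 2100*I*√5 ≈ -1380.0 + 4695.7*I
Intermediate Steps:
K(n) = -2 + n² + 7*n^(3/2) (K(n) = (n² + 7*n^(3/2)) - 2 = -2 + n² + 7*n^(3/2))
(K(-5)*(-1))*60 = ((-2 + (-5)² + 7*(-5)^(3/2))*(-1))*60 = ((-2 + 25 + 7*(-5*I*√5))*(-1))*60 = ((-2 + 25 - 35*I*√5)*(-1))*60 = ((23 - 35*I*√5)*(-1))*60 = (-23 + 35*I*√5)*60 = -1380 + 2100*I*√5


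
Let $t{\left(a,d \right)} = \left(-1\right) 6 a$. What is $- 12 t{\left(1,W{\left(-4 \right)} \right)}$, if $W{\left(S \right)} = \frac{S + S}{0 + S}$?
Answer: $72$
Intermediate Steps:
$W{\left(S \right)} = 2$ ($W{\left(S \right)} = \frac{2 S}{S} = 2$)
$t{\left(a,d \right)} = - 6 a$
$- 12 t{\left(1,W{\left(-4 \right)} \right)} = - 12 \left(\left(-6\right) 1\right) = \left(-12\right) \left(-6\right) = 72$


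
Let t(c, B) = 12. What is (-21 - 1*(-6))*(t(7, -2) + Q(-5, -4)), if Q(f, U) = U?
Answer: -120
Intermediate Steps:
(-21 - 1*(-6))*(t(7, -2) + Q(-5, -4)) = (-21 - 1*(-6))*(12 - 4) = (-21 + 6)*8 = -15*8 = -120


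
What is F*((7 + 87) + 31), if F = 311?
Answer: 38875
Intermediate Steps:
F*((7 + 87) + 31) = 311*((7 + 87) + 31) = 311*(94 + 31) = 311*125 = 38875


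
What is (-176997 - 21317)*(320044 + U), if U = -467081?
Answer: 29159495618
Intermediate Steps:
(-176997 - 21317)*(320044 + U) = (-176997 - 21317)*(320044 - 467081) = -198314*(-147037) = 29159495618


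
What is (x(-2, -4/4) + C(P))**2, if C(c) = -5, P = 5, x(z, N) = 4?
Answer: 1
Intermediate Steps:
(x(-2, -4/4) + C(P))**2 = (4 - 5)**2 = (-1)**2 = 1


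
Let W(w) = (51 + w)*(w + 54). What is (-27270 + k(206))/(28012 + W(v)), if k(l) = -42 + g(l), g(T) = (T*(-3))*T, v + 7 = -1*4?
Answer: -38655/7433 ≈ -5.2005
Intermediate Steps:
v = -11 (v = -7 - 1*4 = -7 - 4 = -11)
g(T) = -3*T² (g(T) = (-3*T)*T = -3*T²)
W(w) = (51 + w)*(54 + w)
k(l) = -42 - 3*l²
(-27270 + k(206))/(28012 + W(v)) = (-27270 + (-42 - 3*206²))/(28012 + (2754 + (-11)² + 105*(-11))) = (-27270 + (-42 - 3*42436))/(28012 + (2754 + 121 - 1155)) = (-27270 + (-42 - 127308))/(28012 + 1720) = (-27270 - 127350)/29732 = -154620*1/29732 = -38655/7433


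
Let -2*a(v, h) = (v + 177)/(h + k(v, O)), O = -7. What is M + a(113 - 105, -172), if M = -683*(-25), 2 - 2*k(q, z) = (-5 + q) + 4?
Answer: 5959360/349 ≈ 17076.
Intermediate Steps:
k(q, z) = 3/2 - q/2 (k(q, z) = 1 - ((-5 + q) + 4)/2 = 1 - (-1 + q)/2 = 1 + (1/2 - q/2) = 3/2 - q/2)
M = 17075
a(v, h) = -(177 + v)/(2*(3/2 + h - v/2)) (a(v, h) = -(v + 177)/(2*(h + (3/2 - v/2))) = -(177 + v)/(2*(3/2 + h - v/2)))
M + a(113 - 105, -172) = 17075 + (177 + (113 - 105))/(-3 + (113 - 105) - 2*(-172)) = 17075 + (177 + 8)/(-3 + 8 + 344) = 17075 + 185/349 = 5959360/349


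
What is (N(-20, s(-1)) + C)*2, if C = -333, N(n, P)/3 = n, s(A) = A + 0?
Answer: -786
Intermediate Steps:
s(A) = A
N(n, P) = 3*n
(N(-20, s(-1)) + C)*2 = (3*(-20) - 333)*2 = (-60 - 333)*2 = -393*2 = -786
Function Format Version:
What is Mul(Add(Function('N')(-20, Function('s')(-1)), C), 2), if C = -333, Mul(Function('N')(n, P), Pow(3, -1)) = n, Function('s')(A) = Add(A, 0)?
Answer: -786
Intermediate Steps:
Function('s')(A) = A
Function('N')(n, P) = Mul(3, n)
Mul(Add(Function('N')(-20, Function('s')(-1)), C), 2) = Mul(Add(Mul(3, -20), -333), 2) = Mul(Add(-60, -333), 2) = Mul(-393, 2) = -786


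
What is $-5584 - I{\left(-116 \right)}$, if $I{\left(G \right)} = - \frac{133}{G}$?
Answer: $- \frac{647877}{116} \approx -5585.1$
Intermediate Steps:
$-5584 - I{\left(-116 \right)} = -5584 - - \frac{133}{-116} = -5584 - \left(-133\right) \left(- \frac{1}{116}\right) = -5584 - \frac{133}{116} = - \frac{647877}{116}$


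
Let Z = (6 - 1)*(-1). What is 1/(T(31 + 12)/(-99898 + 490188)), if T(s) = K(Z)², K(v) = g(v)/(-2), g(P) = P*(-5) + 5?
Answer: 78058/45 ≈ 1734.6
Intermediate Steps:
g(P) = 5 - 5*P (g(P) = -5*P + 5 = 5 - 5*P)
Z = -5 (Z = 5*(-1) = -5)
K(v) = -5/2 + 5*v/2 (K(v) = (5 - 5*v)/(-2) = (5 - 5*v)*(-½) = -5/2 + 5*v/2)
T(s) = 225 (T(s) = (-5/2 + (5/2)*(-5))² = (-5/2 - 25/2)² = (-15)² = 225)
1/(T(31 + 12)/(-99898 + 490188)) = 1/(225/(-99898 + 490188)) = 1/(225/390290) = 1/(225*(1/390290)) = 1/(45/78058) = 78058/45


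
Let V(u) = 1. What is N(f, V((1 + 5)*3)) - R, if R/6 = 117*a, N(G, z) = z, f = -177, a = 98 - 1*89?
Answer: -6317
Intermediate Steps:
a = 9 (a = 98 - 89 = 9)
R = 6318 (R = 6*(117*9) = 6*1053 = 6318)
N(f, V((1 + 5)*3)) - R = 1 - 1*6318 = 1 - 6318 = -6317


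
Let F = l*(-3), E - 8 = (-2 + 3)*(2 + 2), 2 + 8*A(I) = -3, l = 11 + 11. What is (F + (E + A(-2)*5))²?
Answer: 208849/64 ≈ 3263.3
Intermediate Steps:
l = 22
A(I) = -5/8 (A(I) = -¼ + (⅛)*(-3) = -¼ - 3/8 = -5/8)
E = 12 (E = 8 + (-2 + 3)*(2 + 2) = 8 + 1*4 = 8 + 4 = 12)
F = -66 (F = 22*(-3) = -66)
(F + (E + A(-2)*5))² = (-66 + (12 - 5/8*5))² = (-66 + (12 - 25/8))² = (-66 + 71/8)² = (-457/8)² = 208849/64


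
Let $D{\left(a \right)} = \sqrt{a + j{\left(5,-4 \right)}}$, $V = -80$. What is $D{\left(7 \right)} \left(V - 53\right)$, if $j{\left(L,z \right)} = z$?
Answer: $- 133 \sqrt{3} \approx -230.36$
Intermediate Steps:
$D{\left(a \right)} = \sqrt{-4 + a}$ ($D{\left(a \right)} = \sqrt{a - 4} = \sqrt{-4 + a}$)
$D{\left(7 \right)} \left(V - 53\right) = \sqrt{-4 + 7} \left(-80 - 53\right) = \sqrt{3} \left(-133\right) = - 133 \sqrt{3}$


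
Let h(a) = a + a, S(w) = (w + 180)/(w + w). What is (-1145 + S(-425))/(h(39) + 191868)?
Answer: -64867/10876940 ≈ -0.0059637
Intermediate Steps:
S(w) = (180 + w)/(2*w) (S(w) = (180 + w)/((2*w)) = (180 + w)*(1/(2*w)) = (180 + w)/(2*w))
h(a) = 2*a
(-1145 + S(-425))/(h(39) + 191868) = (-1145 + (½)*(180 - 425)/(-425))/(2*39 + 191868) = (-1145 + (½)*(-1/425)*(-245))/(78 + 191868) = (-1145 + 49/170)/191946 = -194601/170*1/191946 = -64867/10876940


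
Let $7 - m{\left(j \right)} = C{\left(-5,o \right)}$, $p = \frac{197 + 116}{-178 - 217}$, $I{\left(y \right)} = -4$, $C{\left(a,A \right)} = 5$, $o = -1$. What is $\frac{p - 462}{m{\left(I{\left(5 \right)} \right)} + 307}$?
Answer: $- \frac{182803}{122055} \approx -1.4977$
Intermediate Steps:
$p = - \frac{313}{395}$ ($p = \frac{313}{-395} = 313 \left(- \frac{1}{395}\right) = - \frac{313}{395} \approx -0.79241$)
$m{\left(j \right)} = 2$ ($m{\left(j \right)} = 7 - 5 = 2$)
$\frac{p - 462}{m{\left(I{\left(5 \right)} \right)} + 307} = \frac{- \frac{313}{395} - 462}{2 + 307} = - \frac{182803}{395 \cdot 309} = \left(- \frac{182803}{395}\right) \frac{1}{309} = - \frac{182803}{122055}$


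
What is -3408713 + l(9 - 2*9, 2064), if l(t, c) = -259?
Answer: -3408972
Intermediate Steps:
-3408713 + l(9 - 2*9, 2064) = -3408713 - 259 = -3408972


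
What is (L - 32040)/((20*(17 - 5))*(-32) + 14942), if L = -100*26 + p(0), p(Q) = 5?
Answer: -34635/7262 ≈ -4.7693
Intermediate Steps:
L = -2595 (L = -100*26 + 5 = -2600 + 5 = -2595)
(L - 32040)/((20*(17 - 5))*(-32) + 14942) = (-2595 - 32040)/((20*(17 - 5))*(-32) + 14942) = -34635/((20*12)*(-32) + 14942) = -34635/(240*(-32) + 14942) = -34635/(-7680 + 14942) = -34635/7262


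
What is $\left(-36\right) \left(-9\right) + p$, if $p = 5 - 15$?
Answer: $314$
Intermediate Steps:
$p = -10$
$\left(-36\right) \left(-9\right) + p = \left(-36\right) \left(-9\right) - 10 = 324 - 10 = 314$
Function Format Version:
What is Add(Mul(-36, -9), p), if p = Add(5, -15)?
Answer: 314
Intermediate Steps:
p = -10
Add(Mul(-36, -9), p) = Add(Mul(-36, -9), -10) = Add(324, -10) = 314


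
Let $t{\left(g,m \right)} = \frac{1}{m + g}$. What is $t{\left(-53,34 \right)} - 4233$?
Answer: $- \frac{80428}{19} \approx -4233.1$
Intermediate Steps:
$t{\left(g,m \right)} = \frac{1}{g + m}$
$t{\left(-53,34 \right)} - 4233 = \frac{1}{-53 + 34} - 4233 = \frac{1}{-19} - 4233 = - \frac{1}{19} - 4233 = - \frac{80428}{19}$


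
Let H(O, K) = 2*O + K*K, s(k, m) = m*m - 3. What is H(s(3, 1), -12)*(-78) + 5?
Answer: -10915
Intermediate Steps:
s(k, m) = -3 + m² (s(k, m) = m² - 3 = -3 + m²)
H(O, K) = K² + 2*O (H(O, K) = 2*O + K² = K² + 2*O)
H(s(3, 1), -12)*(-78) + 5 = ((-12)² + 2*(-3 + 1²))*(-78) + 5 = (144 + 2*(-3 + 1))*(-78) + 5 = (144 + 2*(-2))*(-78) + 5 = (144 - 4)*(-78) + 5 = 140*(-78) + 5 = -10920 + 5 = -10915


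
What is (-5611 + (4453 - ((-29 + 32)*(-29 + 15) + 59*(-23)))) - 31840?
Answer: -31599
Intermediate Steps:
(-5611 + (4453 - ((-29 + 32)*(-29 + 15) + 59*(-23)))) - 31840 = (-5611 + (4453 - (3*(-14) - 1357))) - 31840 = (-5611 + (4453 - (-42 - 1357))) - 31840 = (-5611 + (4453 - 1*(-1399))) - 31840 = (-5611 + (4453 + 1399)) - 31840 = (-5611 + 5852) - 31840 = 241 - 31840 = -31599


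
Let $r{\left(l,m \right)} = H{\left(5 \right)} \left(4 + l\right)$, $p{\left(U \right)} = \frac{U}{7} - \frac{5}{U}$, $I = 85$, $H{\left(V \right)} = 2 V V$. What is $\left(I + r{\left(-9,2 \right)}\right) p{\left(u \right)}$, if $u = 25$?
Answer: $- \frac{3894}{7} \approx -556.29$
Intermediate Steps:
$H{\left(V \right)} = 2 V^{2}$
$p{\left(U \right)} = - \frac{5}{U} + \frac{U}{7}$ ($p{\left(U \right)} = U \frac{1}{7} - \frac{5}{U} = \frac{U}{7} - \frac{5}{U} = - \frac{5}{U} + \frac{U}{7}$)
$r{\left(l,m \right)} = 200 + 50 l$ ($r{\left(l,m \right)} = 2 \cdot 5^{2} \left(4 + l\right) = 2 \cdot 25 \left(4 + l\right) = 50 \left(4 + l\right) = 200 + 50 l$)
$\left(I + r{\left(-9,2 \right)}\right) p{\left(u \right)} = \left(85 + \left(200 + 50 \left(-9\right)\right)\right) \left(- \frac{5}{25} + \frac{1}{7} \cdot 25\right) = \left(85 + \left(200 - 450\right)\right) \left(\left(-5\right) \frac{1}{25} + \frac{25}{7}\right) = \left(85 - 250\right) \left(- \frac{1}{5} + \frac{25}{7}\right) = \left(-165\right) \frac{118}{35} = - \frac{3894}{7}$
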